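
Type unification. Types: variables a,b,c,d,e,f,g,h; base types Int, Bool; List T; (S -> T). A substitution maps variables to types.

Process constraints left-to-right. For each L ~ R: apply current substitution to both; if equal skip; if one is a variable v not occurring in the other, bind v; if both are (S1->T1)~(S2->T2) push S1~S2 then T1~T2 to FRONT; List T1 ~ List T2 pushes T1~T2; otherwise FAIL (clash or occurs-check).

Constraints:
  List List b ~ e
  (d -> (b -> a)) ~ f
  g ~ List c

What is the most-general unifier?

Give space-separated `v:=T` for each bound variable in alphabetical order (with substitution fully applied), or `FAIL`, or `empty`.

step 1: unify List List b ~ e  [subst: {-} | 2 pending]
  bind e := List List b
step 2: unify (d -> (b -> a)) ~ f  [subst: {e:=List List b} | 1 pending]
  bind f := (d -> (b -> a))
step 3: unify g ~ List c  [subst: {e:=List List b, f:=(d -> (b -> a))} | 0 pending]
  bind g := List c

Answer: e:=List List b f:=(d -> (b -> a)) g:=List c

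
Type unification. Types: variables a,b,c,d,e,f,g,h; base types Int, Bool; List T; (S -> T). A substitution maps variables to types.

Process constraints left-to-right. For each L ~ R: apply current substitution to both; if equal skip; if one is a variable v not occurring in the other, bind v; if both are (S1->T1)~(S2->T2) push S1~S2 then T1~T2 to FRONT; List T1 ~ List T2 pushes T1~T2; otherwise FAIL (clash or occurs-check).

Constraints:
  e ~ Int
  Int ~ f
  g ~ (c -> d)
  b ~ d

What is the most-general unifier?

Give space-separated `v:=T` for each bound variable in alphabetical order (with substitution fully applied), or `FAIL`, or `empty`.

Answer: b:=d e:=Int f:=Int g:=(c -> d)

Derivation:
step 1: unify e ~ Int  [subst: {-} | 3 pending]
  bind e := Int
step 2: unify Int ~ f  [subst: {e:=Int} | 2 pending]
  bind f := Int
step 3: unify g ~ (c -> d)  [subst: {e:=Int, f:=Int} | 1 pending]
  bind g := (c -> d)
step 4: unify b ~ d  [subst: {e:=Int, f:=Int, g:=(c -> d)} | 0 pending]
  bind b := d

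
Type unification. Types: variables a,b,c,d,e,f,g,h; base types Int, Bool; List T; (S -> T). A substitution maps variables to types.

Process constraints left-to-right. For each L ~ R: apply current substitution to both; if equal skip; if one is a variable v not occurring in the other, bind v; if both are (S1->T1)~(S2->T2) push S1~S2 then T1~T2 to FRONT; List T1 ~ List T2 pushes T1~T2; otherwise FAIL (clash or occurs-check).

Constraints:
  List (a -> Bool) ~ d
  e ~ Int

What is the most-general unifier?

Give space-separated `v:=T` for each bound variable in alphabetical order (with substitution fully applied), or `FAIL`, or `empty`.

Answer: d:=List (a -> Bool) e:=Int

Derivation:
step 1: unify List (a -> Bool) ~ d  [subst: {-} | 1 pending]
  bind d := List (a -> Bool)
step 2: unify e ~ Int  [subst: {d:=List (a -> Bool)} | 0 pending]
  bind e := Int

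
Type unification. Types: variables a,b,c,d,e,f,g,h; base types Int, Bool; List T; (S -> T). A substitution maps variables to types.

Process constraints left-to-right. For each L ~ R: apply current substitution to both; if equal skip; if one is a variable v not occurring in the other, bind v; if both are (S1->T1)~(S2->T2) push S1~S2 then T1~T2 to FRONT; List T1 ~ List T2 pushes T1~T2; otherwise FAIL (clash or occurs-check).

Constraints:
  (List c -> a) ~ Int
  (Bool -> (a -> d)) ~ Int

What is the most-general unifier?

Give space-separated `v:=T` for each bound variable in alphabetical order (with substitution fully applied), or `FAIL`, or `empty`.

step 1: unify (List c -> a) ~ Int  [subst: {-} | 1 pending]
  clash: (List c -> a) vs Int

Answer: FAIL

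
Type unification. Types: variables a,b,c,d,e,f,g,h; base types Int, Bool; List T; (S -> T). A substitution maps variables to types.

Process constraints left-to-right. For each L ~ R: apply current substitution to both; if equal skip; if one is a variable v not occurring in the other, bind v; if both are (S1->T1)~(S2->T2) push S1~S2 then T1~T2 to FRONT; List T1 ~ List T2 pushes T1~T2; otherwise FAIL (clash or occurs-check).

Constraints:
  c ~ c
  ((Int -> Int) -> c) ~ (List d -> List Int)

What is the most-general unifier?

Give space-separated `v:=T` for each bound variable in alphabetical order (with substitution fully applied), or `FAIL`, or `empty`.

Answer: FAIL

Derivation:
step 1: unify c ~ c  [subst: {-} | 1 pending]
  -> identical, skip
step 2: unify ((Int -> Int) -> c) ~ (List d -> List Int)  [subst: {-} | 0 pending]
  -> decompose arrow: push (Int -> Int)~List d, c~List Int
step 3: unify (Int -> Int) ~ List d  [subst: {-} | 1 pending]
  clash: (Int -> Int) vs List d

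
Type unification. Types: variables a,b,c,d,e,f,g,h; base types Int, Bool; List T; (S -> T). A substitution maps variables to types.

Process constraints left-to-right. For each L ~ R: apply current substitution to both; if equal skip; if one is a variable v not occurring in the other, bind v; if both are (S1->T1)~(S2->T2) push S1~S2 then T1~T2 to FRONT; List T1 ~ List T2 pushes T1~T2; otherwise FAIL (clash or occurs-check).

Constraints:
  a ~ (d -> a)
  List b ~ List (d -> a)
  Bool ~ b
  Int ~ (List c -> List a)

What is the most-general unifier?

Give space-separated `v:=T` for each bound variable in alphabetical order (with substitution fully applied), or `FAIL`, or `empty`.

step 1: unify a ~ (d -> a)  [subst: {-} | 3 pending]
  occurs-check fail: a in (d -> a)

Answer: FAIL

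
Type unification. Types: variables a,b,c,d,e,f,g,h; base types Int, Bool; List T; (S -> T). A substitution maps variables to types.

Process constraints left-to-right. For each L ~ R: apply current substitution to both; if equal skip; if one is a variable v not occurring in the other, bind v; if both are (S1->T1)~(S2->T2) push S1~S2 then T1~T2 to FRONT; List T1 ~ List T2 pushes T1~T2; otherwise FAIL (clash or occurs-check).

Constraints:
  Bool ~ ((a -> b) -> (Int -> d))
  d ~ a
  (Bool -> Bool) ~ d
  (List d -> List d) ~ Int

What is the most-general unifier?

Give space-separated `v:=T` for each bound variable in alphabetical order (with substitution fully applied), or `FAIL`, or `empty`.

step 1: unify Bool ~ ((a -> b) -> (Int -> d))  [subst: {-} | 3 pending]
  clash: Bool vs ((a -> b) -> (Int -> d))

Answer: FAIL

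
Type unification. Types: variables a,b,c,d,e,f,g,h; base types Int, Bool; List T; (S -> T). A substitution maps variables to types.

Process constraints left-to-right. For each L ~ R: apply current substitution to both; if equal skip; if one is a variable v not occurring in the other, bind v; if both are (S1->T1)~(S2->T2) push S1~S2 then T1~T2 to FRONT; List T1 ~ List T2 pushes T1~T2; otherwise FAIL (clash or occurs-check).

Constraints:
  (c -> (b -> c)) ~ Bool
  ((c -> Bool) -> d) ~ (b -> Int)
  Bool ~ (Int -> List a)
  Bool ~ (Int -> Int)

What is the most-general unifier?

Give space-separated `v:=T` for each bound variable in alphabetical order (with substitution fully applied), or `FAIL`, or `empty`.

Answer: FAIL

Derivation:
step 1: unify (c -> (b -> c)) ~ Bool  [subst: {-} | 3 pending]
  clash: (c -> (b -> c)) vs Bool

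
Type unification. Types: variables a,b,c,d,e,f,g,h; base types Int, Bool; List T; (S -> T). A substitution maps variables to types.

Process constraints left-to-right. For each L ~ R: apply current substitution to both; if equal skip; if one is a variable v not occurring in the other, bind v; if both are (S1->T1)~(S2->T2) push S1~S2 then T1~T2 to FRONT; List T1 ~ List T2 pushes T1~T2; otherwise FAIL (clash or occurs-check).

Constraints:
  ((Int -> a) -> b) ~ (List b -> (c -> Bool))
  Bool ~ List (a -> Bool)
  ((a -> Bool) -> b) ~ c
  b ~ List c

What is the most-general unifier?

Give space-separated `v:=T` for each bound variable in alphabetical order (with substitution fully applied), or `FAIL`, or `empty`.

Answer: FAIL

Derivation:
step 1: unify ((Int -> a) -> b) ~ (List b -> (c -> Bool))  [subst: {-} | 3 pending]
  -> decompose arrow: push (Int -> a)~List b, b~(c -> Bool)
step 2: unify (Int -> a) ~ List b  [subst: {-} | 4 pending]
  clash: (Int -> a) vs List b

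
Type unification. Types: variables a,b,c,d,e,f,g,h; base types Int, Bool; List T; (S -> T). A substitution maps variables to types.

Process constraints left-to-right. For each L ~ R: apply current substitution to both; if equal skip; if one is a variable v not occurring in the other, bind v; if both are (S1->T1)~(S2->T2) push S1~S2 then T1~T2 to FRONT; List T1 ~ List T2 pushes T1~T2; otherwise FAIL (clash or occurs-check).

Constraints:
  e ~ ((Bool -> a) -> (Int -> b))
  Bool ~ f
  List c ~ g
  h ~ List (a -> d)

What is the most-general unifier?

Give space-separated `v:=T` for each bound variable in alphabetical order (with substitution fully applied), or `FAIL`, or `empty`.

step 1: unify e ~ ((Bool -> a) -> (Int -> b))  [subst: {-} | 3 pending]
  bind e := ((Bool -> a) -> (Int -> b))
step 2: unify Bool ~ f  [subst: {e:=((Bool -> a) -> (Int -> b))} | 2 pending]
  bind f := Bool
step 3: unify List c ~ g  [subst: {e:=((Bool -> a) -> (Int -> b)), f:=Bool} | 1 pending]
  bind g := List c
step 4: unify h ~ List (a -> d)  [subst: {e:=((Bool -> a) -> (Int -> b)), f:=Bool, g:=List c} | 0 pending]
  bind h := List (a -> d)

Answer: e:=((Bool -> a) -> (Int -> b)) f:=Bool g:=List c h:=List (a -> d)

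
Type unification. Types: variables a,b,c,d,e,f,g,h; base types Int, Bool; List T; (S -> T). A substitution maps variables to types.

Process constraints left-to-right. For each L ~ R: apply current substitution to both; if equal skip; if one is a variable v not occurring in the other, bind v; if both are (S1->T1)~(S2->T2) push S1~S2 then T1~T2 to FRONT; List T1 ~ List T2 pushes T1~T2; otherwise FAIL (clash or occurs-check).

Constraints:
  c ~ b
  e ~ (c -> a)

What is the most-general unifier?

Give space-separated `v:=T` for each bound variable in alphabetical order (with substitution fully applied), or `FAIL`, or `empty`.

Answer: c:=b e:=(b -> a)

Derivation:
step 1: unify c ~ b  [subst: {-} | 1 pending]
  bind c := b
step 2: unify e ~ (b -> a)  [subst: {c:=b} | 0 pending]
  bind e := (b -> a)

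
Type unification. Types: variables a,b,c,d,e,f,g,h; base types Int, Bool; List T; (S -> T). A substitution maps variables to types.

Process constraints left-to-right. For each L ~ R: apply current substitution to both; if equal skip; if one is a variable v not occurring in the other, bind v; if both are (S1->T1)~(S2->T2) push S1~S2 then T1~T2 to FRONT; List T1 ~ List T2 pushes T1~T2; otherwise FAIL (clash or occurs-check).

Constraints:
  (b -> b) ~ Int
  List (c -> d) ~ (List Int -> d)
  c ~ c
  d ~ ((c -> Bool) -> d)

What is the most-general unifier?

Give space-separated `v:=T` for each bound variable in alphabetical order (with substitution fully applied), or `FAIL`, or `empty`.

Answer: FAIL

Derivation:
step 1: unify (b -> b) ~ Int  [subst: {-} | 3 pending]
  clash: (b -> b) vs Int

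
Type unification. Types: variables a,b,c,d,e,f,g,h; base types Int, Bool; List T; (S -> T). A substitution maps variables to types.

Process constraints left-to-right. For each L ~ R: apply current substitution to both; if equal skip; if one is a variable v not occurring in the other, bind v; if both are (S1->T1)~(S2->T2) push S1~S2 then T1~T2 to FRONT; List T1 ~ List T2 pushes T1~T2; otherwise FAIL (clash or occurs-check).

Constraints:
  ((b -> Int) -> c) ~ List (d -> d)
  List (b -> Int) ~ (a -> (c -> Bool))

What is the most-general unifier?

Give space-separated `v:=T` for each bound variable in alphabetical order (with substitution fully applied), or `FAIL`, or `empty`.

step 1: unify ((b -> Int) -> c) ~ List (d -> d)  [subst: {-} | 1 pending]
  clash: ((b -> Int) -> c) vs List (d -> d)

Answer: FAIL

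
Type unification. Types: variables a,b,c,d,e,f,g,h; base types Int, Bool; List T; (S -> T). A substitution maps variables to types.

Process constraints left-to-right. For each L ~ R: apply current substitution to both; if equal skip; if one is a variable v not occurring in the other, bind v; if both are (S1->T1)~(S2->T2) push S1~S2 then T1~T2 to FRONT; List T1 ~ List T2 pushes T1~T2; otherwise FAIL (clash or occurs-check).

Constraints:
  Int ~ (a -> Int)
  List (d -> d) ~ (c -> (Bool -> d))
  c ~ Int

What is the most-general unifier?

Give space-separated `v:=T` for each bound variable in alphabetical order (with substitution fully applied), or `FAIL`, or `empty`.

Answer: FAIL

Derivation:
step 1: unify Int ~ (a -> Int)  [subst: {-} | 2 pending]
  clash: Int vs (a -> Int)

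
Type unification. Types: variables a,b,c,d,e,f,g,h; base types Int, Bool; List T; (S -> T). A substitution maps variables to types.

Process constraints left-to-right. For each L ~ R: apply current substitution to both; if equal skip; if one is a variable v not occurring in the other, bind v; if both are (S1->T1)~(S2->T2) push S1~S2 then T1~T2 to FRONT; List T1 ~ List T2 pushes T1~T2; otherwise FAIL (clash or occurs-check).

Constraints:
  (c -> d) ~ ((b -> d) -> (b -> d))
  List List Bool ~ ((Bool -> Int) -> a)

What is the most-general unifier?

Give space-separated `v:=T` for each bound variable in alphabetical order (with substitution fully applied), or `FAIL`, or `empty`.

step 1: unify (c -> d) ~ ((b -> d) -> (b -> d))  [subst: {-} | 1 pending]
  -> decompose arrow: push c~(b -> d), d~(b -> d)
step 2: unify c ~ (b -> d)  [subst: {-} | 2 pending]
  bind c := (b -> d)
step 3: unify d ~ (b -> d)  [subst: {c:=(b -> d)} | 1 pending]
  occurs-check fail: d in (b -> d)

Answer: FAIL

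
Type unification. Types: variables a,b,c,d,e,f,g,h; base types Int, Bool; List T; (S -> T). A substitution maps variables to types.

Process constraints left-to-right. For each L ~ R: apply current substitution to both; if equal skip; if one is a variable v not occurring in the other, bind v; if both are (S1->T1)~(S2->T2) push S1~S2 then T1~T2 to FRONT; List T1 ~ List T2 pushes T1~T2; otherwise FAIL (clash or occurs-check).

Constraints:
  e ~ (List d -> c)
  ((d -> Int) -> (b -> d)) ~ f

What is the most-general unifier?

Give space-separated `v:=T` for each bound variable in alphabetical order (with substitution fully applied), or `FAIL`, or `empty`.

Answer: e:=(List d -> c) f:=((d -> Int) -> (b -> d))

Derivation:
step 1: unify e ~ (List d -> c)  [subst: {-} | 1 pending]
  bind e := (List d -> c)
step 2: unify ((d -> Int) -> (b -> d)) ~ f  [subst: {e:=(List d -> c)} | 0 pending]
  bind f := ((d -> Int) -> (b -> d))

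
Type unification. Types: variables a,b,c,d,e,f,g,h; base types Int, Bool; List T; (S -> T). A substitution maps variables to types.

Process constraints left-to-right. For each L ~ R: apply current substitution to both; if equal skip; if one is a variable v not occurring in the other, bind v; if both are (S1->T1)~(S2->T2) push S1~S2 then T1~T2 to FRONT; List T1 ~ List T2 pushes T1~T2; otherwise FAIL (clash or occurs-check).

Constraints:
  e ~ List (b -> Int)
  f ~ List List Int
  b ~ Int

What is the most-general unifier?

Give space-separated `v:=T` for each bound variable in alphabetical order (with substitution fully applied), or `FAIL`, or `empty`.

Answer: b:=Int e:=List (Int -> Int) f:=List List Int

Derivation:
step 1: unify e ~ List (b -> Int)  [subst: {-} | 2 pending]
  bind e := List (b -> Int)
step 2: unify f ~ List List Int  [subst: {e:=List (b -> Int)} | 1 pending]
  bind f := List List Int
step 3: unify b ~ Int  [subst: {e:=List (b -> Int), f:=List List Int} | 0 pending]
  bind b := Int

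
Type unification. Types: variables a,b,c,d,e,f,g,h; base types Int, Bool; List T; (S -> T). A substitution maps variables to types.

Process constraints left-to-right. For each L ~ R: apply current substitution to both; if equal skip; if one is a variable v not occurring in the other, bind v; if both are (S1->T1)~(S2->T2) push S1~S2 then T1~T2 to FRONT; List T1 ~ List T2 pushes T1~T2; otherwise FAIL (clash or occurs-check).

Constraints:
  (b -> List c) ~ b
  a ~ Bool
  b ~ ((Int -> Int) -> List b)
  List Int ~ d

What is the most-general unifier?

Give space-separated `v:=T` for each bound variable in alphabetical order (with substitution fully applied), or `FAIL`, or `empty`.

step 1: unify (b -> List c) ~ b  [subst: {-} | 3 pending]
  occurs-check fail

Answer: FAIL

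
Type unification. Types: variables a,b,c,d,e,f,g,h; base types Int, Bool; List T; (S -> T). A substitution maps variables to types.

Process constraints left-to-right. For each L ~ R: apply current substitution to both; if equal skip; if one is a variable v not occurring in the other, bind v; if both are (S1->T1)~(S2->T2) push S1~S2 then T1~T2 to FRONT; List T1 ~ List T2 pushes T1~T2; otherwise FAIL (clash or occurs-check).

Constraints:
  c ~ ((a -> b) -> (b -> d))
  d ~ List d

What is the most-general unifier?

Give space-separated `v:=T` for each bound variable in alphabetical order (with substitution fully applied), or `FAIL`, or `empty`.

step 1: unify c ~ ((a -> b) -> (b -> d))  [subst: {-} | 1 pending]
  bind c := ((a -> b) -> (b -> d))
step 2: unify d ~ List d  [subst: {c:=((a -> b) -> (b -> d))} | 0 pending]
  occurs-check fail: d in List d

Answer: FAIL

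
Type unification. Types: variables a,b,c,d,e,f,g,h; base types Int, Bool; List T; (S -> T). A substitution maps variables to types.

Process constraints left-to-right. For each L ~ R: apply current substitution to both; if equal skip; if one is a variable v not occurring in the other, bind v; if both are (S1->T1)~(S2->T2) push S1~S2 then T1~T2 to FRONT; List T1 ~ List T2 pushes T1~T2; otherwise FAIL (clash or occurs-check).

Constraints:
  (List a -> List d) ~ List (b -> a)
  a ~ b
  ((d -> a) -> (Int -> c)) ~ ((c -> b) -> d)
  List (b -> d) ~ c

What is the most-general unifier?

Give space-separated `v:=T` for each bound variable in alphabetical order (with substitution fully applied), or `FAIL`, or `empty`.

Answer: FAIL

Derivation:
step 1: unify (List a -> List d) ~ List (b -> a)  [subst: {-} | 3 pending]
  clash: (List a -> List d) vs List (b -> a)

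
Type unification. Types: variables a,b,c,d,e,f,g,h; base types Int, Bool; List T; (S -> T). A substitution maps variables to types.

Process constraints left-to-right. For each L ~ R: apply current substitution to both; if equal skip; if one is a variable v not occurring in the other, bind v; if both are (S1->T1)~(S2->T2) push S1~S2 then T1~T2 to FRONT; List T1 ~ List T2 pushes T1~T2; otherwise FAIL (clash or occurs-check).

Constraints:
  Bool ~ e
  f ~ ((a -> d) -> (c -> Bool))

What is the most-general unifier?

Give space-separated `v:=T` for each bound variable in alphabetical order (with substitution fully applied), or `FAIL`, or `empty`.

Answer: e:=Bool f:=((a -> d) -> (c -> Bool))

Derivation:
step 1: unify Bool ~ e  [subst: {-} | 1 pending]
  bind e := Bool
step 2: unify f ~ ((a -> d) -> (c -> Bool))  [subst: {e:=Bool} | 0 pending]
  bind f := ((a -> d) -> (c -> Bool))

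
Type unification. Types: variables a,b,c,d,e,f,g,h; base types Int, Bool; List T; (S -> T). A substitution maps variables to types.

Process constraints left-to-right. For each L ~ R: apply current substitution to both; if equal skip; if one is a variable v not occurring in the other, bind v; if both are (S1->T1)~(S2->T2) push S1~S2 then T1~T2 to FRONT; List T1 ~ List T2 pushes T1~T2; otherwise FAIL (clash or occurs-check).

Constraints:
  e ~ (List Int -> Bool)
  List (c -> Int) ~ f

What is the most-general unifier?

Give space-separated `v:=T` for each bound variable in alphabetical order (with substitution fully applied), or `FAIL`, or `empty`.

step 1: unify e ~ (List Int -> Bool)  [subst: {-} | 1 pending]
  bind e := (List Int -> Bool)
step 2: unify List (c -> Int) ~ f  [subst: {e:=(List Int -> Bool)} | 0 pending]
  bind f := List (c -> Int)

Answer: e:=(List Int -> Bool) f:=List (c -> Int)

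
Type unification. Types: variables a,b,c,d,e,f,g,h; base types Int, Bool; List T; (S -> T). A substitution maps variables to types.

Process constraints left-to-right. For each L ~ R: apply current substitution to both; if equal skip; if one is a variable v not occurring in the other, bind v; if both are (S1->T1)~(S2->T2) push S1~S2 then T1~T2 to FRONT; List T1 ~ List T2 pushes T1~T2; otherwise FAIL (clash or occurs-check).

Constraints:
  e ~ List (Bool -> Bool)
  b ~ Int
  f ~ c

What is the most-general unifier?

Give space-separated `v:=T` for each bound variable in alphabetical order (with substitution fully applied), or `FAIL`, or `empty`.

step 1: unify e ~ List (Bool -> Bool)  [subst: {-} | 2 pending]
  bind e := List (Bool -> Bool)
step 2: unify b ~ Int  [subst: {e:=List (Bool -> Bool)} | 1 pending]
  bind b := Int
step 3: unify f ~ c  [subst: {e:=List (Bool -> Bool), b:=Int} | 0 pending]
  bind f := c

Answer: b:=Int e:=List (Bool -> Bool) f:=c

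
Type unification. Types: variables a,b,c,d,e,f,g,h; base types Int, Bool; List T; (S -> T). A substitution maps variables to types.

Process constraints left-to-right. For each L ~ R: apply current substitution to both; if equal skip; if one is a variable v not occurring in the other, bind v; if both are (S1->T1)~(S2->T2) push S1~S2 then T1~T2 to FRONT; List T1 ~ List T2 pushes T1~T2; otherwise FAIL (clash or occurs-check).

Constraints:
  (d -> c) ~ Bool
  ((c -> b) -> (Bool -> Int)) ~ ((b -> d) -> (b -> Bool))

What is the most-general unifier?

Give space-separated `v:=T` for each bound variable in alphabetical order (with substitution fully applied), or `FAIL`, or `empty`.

step 1: unify (d -> c) ~ Bool  [subst: {-} | 1 pending]
  clash: (d -> c) vs Bool

Answer: FAIL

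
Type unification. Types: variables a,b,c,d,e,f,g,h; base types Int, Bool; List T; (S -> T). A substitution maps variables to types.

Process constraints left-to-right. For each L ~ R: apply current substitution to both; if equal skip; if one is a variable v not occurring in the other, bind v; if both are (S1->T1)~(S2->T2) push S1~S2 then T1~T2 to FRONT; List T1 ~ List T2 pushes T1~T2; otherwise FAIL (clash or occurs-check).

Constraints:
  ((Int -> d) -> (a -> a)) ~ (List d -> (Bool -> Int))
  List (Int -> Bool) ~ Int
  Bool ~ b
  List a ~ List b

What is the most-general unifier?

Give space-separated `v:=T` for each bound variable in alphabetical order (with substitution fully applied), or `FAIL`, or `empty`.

step 1: unify ((Int -> d) -> (a -> a)) ~ (List d -> (Bool -> Int))  [subst: {-} | 3 pending]
  -> decompose arrow: push (Int -> d)~List d, (a -> a)~(Bool -> Int)
step 2: unify (Int -> d) ~ List d  [subst: {-} | 4 pending]
  clash: (Int -> d) vs List d

Answer: FAIL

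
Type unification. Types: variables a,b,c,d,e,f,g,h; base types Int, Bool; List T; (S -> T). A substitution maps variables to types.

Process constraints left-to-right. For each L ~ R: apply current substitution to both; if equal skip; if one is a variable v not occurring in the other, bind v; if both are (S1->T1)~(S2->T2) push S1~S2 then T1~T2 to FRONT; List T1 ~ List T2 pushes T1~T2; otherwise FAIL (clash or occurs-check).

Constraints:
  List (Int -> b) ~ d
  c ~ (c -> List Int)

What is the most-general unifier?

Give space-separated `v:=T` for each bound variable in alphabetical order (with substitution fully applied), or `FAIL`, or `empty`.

step 1: unify List (Int -> b) ~ d  [subst: {-} | 1 pending]
  bind d := List (Int -> b)
step 2: unify c ~ (c -> List Int)  [subst: {d:=List (Int -> b)} | 0 pending]
  occurs-check fail: c in (c -> List Int)

Answer: FAIL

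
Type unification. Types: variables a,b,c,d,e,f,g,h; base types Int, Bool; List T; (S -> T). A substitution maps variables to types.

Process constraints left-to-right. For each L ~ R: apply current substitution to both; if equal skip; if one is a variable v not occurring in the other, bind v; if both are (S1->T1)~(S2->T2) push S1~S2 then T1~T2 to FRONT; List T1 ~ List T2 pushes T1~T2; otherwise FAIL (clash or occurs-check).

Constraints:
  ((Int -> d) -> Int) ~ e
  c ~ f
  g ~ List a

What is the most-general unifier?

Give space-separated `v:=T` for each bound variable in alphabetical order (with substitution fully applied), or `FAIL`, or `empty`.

Answer: c:=f e:=((Int -> d) -> Int) g:=List a

Derivation:
step 1: unify ((Int -> d) -> Int) ~ e  [subst: {-} | 2 pending]
  bind e := ((Int -> d) -> Int)
step 2: unify c ~ f  [subst: {e:=((Int -> d) -> Int)} | 1 pending]
  bind c := f
step 3: unify g ~ List a  [subst: {e:=((Int -> d) -> Int), c:=f} | 0 pending]
  bind g := List a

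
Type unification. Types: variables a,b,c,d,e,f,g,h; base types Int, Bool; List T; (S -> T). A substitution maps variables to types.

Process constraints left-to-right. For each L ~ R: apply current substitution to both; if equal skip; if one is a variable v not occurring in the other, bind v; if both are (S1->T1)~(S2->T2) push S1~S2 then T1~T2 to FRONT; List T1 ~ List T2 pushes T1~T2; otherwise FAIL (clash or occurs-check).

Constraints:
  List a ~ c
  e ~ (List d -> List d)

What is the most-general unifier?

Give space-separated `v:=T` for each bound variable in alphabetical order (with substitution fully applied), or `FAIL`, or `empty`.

Answer: c:=List a e:=(List d -> List d)

Derivation:
step 1: unify List a ~ c  [subst: {-} | 1 pending]
  bind c := List a
step 2: unify e ~ (List d -> List d)  [subst: {c:=List a} | 0 pending]
  bind e := (List d -> List d)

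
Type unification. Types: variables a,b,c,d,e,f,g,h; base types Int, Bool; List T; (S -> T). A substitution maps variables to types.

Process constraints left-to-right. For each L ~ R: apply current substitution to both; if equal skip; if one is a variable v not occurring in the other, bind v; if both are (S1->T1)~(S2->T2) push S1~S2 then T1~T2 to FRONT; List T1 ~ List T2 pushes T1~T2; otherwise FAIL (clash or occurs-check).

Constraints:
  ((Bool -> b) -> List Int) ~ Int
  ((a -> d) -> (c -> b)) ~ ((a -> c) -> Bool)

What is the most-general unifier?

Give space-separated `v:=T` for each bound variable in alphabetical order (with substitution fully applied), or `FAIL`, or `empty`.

Answer: FAIL

Derivation:
step 1: unify ((Bool -> b) -> List Int) ~ Int  [subst: {-} | 1 pending]
  clash: ((Bool -> b) -> List Int) vs Int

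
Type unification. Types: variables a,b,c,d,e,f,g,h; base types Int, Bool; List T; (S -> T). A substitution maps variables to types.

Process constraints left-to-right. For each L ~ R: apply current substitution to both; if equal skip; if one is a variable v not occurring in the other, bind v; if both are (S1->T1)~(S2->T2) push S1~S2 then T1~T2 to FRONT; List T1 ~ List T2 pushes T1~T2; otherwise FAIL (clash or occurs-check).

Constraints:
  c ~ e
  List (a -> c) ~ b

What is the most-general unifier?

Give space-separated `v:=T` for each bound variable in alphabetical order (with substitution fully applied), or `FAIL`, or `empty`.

Answer: b:=List (a -> e) c:=e

Derivation:
step 1: unify c ~ e  [subst: {-} | 1 pending]
  bind c := e
step 2: unify List (a -> e) ~ b  [subst: {c:=e} | 0 pending]
  bind b := List (a -> e)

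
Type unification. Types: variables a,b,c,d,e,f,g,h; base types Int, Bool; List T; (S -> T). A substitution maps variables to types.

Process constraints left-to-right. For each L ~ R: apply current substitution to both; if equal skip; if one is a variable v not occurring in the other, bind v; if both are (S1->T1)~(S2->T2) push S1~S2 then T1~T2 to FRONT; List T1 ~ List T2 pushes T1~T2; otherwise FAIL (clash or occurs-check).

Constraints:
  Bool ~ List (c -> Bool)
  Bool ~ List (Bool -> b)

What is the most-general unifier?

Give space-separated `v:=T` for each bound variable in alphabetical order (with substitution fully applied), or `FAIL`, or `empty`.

Answer: FAIL

Derivation:
step 1: unify Bool ~ List (c -> Bool)  [subst: {-} | 1 pending]
  clash: Bool vs List (c -> Bool)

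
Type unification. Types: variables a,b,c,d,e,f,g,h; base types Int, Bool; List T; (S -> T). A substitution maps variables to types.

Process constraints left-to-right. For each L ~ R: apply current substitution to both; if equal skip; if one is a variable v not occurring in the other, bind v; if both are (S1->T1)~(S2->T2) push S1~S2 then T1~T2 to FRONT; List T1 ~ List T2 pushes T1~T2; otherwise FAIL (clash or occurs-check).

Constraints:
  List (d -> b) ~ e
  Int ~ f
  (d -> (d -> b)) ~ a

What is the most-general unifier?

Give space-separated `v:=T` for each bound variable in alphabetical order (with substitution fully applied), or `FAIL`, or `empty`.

Answer: a:=(d -> (d -> b)) e:=List (d -> b) f:=Int

Derivation:
step 1: unify List (d -> b) ~ e  [subst: {-} | 2 pending]
  bind e := List (d -> b)
step 2: unify Int ~ f  [subst: {e:=List (d -> b)} | 1 pending]
  bind f := Int
step 3: unify (d -> (d -> b)) ~ a  [subst: {e:=List (d -> b), f:=Int} | 0 pending]
  bind a := (d -> (d -> b))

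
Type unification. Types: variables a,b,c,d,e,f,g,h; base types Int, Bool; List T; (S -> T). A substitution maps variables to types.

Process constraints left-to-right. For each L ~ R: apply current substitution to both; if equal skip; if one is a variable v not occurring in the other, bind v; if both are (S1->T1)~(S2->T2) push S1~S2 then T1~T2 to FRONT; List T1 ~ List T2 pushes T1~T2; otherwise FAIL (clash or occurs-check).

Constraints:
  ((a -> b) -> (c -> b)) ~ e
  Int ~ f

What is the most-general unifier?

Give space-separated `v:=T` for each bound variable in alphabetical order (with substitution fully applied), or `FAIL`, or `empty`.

step 1: unify ((a -> b) -> (c -> b)) ~ e  [subst: {-} | 1 pending]
  bind e := ((a -> b) -> (c -> b))
step 2: unify Int ~ f  [subst: {e:=((a -> b) -> (c -> b))} | 0 pending]
  bind f := Int

Answer: e:=((a -> b) -> (c -> b)) f:=Int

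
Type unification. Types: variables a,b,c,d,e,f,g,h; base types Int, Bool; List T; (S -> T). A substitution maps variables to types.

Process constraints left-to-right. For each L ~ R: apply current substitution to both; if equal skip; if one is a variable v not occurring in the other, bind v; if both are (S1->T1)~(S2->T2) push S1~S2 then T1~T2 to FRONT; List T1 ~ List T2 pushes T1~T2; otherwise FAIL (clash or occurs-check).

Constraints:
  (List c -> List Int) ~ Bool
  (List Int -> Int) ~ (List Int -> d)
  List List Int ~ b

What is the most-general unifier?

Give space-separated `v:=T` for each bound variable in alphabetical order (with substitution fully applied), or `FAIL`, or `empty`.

step 1: unify (List c -> List Int) ~ Bool  [subst: {-} | 2 pending]
  clash: (List c -> List Int) vs Bool

Answer: FAIL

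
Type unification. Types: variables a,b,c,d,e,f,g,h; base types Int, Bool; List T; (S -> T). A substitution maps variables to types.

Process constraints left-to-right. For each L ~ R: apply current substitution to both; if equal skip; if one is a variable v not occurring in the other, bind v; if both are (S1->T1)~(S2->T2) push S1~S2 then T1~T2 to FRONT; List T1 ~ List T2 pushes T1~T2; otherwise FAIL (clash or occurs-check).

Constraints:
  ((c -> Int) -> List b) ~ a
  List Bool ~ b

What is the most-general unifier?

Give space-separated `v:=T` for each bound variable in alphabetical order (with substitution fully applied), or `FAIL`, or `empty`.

step 1: unify ((c -> Int) -> List b) ~ a  [subst: {-} | 1 pending]
  bind a := ((c -> Int) -> List b)
step 2: unify List Bool ~ b  [subst: {a:=((c -> Int) -> List b)} | 0 pending]
  bind b := List Bool

Answer: a:=((c -> Int) -> List List Bool) b:=List Bool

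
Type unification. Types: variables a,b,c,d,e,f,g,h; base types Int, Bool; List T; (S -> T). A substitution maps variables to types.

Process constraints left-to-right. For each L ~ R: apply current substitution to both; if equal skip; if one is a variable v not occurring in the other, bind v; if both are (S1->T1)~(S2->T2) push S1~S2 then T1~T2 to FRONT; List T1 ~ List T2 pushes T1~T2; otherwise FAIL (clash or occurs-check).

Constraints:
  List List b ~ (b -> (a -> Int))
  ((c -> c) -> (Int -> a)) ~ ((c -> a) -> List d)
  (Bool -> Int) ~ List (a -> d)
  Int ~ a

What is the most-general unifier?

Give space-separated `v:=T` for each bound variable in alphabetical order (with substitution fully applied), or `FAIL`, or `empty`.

step 1: unify List List b ~ (b -> (a -> Int))  [subst: {-} | 3 pending]
  clash: List List b vs (b -> (a -> Int))

Answer: FAIL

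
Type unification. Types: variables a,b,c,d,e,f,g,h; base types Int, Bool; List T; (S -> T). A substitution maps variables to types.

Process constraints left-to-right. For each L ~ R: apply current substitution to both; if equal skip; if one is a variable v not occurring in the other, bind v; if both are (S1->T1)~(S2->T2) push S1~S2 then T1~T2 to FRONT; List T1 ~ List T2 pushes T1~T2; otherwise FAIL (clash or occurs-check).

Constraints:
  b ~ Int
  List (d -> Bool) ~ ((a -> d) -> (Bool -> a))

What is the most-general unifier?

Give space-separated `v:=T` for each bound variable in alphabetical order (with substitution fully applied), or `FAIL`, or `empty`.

Answer: FAIL

Derivation:
step 1: unify b ~ Int  [subst: {-} | 1 pending]
  bind b := Int
step 2: unify List (d -> Bool) ~ ((a -> d) -> (Bool -> a))  [subst: {b:=Int} | 0 pending]
  clash: List (d -> Bool) vs ((a -> d) -> (Bool -> a))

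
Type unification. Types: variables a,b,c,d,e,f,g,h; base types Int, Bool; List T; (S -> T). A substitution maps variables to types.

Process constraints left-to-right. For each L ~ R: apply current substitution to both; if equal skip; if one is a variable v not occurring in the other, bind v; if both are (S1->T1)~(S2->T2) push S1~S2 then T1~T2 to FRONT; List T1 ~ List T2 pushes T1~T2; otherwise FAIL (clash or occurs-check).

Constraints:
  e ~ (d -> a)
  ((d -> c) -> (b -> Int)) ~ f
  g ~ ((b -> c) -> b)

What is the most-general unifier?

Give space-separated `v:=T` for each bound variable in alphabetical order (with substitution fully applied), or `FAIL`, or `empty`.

Answer: e:=(d -> a) f:=((d -> c) -> (b -> Int)) g:=((b -> c) -> b)

Derivation:
step 1: unify e ~ (d -> a)  [subst: {-} | 2 pending]
  bind e := (d -> a)
step 2: unify ((d -> c) -> (b -> Int)) ~ f  [subst: {e:=(d -> a)} | 1 pending]
  bind f := ((d -> c) -> (b -> Int))
step 3: unify g ~ ((b -> c) -> b)  [subst: {e:=(d -> a), f:=((d -> c) -> (b -> Int))} | 0 pending]
  bind g := ((b -> c) -> b)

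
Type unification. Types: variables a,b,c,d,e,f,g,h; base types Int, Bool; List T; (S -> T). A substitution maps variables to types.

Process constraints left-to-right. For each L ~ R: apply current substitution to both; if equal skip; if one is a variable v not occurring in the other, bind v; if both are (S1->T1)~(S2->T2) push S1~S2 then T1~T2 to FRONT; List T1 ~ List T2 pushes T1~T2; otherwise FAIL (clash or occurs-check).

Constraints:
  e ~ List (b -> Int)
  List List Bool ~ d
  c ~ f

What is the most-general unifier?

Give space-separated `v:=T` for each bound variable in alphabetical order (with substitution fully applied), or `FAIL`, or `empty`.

Answer: c:=f d:=List List Bool e:=List (b -> Int)

Derivation:
step 1: unify e ~ List (b -> Int)  [subst: {-} | 2 pending]
  bind e := List (b -> Int)
step 2: unify List List Bool ~ d  [subst: {e:=List (b -> Int)} | 1 pending]
  bind d := List List Bool
step 3: unify c ~ f  [subst: {e:=List (b -> Int), d:=List List Bool} | 0 pending]
  bind c := f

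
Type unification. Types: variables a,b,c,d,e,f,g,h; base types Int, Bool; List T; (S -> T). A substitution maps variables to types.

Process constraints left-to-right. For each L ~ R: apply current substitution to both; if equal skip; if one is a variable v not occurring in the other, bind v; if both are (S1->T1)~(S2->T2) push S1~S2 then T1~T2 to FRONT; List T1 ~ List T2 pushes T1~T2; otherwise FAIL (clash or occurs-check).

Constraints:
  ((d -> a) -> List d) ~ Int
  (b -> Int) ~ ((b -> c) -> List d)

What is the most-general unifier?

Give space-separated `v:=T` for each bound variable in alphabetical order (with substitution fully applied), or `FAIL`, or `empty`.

step 1: unify ((d -> a) -> List d) ~ Int  [subst: {-} | 1 pending]
  clash: ((d -> a) -> List d) vs Int

Answer: FAIL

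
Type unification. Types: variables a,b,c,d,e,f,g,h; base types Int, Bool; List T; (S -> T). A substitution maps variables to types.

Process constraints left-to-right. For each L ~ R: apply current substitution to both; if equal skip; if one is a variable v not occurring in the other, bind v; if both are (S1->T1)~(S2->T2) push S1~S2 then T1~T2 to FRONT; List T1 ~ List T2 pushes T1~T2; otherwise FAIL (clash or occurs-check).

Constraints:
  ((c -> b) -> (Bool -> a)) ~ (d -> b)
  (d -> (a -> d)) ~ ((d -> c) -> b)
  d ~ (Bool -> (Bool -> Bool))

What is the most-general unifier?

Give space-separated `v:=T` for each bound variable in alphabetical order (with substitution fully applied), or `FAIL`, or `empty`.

step 1: unify ((c -> b) -> (Bool -> a)) ~ (d -> b)  [subst: {-} | 2 pending]
  -> decompose arrow: push (c -> b)~d, (Bool -> a)~b
step 2: unify (c -> b) ~ d  [subst: {-} | 3 pending]
  bind d := (c -> b)
step 3: unify (Bool -> a) ~ b  [subst: {d:=(c -> b)} | 2 pending]
  bind b := (Bool -> a)
step 4: unify ((c -> (Bool -> a)) -> (a -> (c -> (Bool -> a)))) ~ (((c -> (Bool -> a)) -> c) -> (Bool -> a))  [subst: {d:=(c -> b), b:=(Bool -> a)} | 1 pending]
  -> decompose arrow: push (c -> (Bool -> a))~((c -> (Bool -> a)) -> c), (a -> (c -> (Bool -> a)))~(Bool -> a)
step 5: unify (c -> (Bool -> a)) ~ ((c -> (Bool -> a)) -> c)  [subst: {d:=(c -> b), b:=(Bool -> a)} | 2 pending]
  -> decompose arrow: push c~(c -> (Bool -> a)), (Bool -> a)~c
step 6: unify c ~ (c -> (Bool -> a))  [subst: {d:=(c -> b), b:=(Bool -> a)} | 3 pending]
  occurs-check fail: c in (c -> (Bool -> a))

Answer: FAIL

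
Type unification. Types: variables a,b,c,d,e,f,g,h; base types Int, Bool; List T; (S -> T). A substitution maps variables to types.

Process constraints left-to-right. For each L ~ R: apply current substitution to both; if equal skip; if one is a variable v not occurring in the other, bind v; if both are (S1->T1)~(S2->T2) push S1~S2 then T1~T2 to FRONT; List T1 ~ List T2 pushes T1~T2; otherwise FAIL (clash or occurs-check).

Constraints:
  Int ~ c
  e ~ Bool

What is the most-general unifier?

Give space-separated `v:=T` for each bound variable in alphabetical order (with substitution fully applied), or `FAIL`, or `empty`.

step 1: unify Int ~ c  [subst: {-} | 1 pending]
  bind c := Int
step 2: unify e ~ Bool  [subst: {c:=Int} | 0 pending]
  bind e := Bool

Answer: c:=Int e:=Bool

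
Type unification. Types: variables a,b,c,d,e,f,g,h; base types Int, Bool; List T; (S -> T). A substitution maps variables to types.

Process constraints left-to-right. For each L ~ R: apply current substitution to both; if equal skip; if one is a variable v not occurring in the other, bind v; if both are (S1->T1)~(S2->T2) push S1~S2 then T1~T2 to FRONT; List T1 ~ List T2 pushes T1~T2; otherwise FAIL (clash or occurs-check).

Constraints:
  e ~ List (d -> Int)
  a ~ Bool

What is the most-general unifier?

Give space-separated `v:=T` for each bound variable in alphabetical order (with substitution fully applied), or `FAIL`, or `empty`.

Answer: a:=Bool e:=List (d -> Int)

Derivation:
step 1: unify e ~ List (d -> Int)  [subst: {-} | 1 pending]
  bind e := List (d -> Int)
step 2: unify a ~ Bool  [subst: {e:=List (d -> Int)} | 0 pending]
  bind a := Bool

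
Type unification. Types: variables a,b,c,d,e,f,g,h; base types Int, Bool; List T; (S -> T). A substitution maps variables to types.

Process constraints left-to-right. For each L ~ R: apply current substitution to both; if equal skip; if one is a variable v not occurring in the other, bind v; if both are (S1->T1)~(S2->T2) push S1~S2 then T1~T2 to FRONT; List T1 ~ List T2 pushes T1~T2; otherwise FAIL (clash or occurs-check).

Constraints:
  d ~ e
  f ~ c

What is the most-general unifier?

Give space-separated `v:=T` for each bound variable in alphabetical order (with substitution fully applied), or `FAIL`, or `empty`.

Answer: d:=e f:=c

Derivation:
step 1: unify d ~ e  [subst: {-} | 1 pending]
  bind d := e
step 2: unify f ~ c  [subst: {d:=e} | 0 pending]
  bind f := c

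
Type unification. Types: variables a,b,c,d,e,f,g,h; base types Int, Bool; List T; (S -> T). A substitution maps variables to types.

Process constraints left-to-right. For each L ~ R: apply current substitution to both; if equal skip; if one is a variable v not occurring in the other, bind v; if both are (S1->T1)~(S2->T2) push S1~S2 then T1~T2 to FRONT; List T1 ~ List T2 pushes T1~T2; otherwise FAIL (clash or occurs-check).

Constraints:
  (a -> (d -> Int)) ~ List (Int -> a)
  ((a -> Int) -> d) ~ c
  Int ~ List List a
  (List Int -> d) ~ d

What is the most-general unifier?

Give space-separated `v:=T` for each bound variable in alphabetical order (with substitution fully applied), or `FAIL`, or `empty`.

step 1: unify (a -> (d -> Int)) ~ List (Int -> a)  [subst: {-} | 3 pending]
  clash: (a -> (d -> Int)) vs List (Int -> a)

Answer: FAIL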